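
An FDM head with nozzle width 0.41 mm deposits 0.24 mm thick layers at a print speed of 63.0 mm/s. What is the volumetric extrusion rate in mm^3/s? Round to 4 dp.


Rate = 0.41 * 0.24 * 63.0 = 6.1992 mm^3/s


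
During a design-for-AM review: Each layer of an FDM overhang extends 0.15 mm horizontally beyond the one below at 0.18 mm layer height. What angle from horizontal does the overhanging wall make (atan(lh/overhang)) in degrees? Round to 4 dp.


angle = atan(0.18/0.15) = 50.1944 degrees


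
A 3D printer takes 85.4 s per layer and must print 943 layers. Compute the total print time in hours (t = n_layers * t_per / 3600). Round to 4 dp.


t = 943 * 85.4 / 3600 = 22.3701 hrs


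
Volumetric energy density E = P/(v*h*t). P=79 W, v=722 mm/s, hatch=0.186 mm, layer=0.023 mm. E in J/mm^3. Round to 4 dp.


E = 79 / (722*0.186*0.023) = 25.577 J/mm^3


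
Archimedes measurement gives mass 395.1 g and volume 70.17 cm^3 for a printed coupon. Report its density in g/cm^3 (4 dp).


rho = 395.1 / 70.17 = 5.6306 g/cm^3


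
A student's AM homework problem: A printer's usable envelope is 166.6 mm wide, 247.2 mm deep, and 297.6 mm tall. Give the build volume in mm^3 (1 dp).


V = 166.6 * 247.2 * 297.6 = 12256215.6 mm^3


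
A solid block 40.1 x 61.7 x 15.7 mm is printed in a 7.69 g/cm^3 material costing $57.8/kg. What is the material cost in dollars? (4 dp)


V = 40.1 * 61.7 * 15.7 = 38844.469 mm^3 = 38.844469 cm^3
Mass = 38.844469 * 7.69 / 1000 = 0.29871397 kg
Cost = 0.29871397 * 57.8 = 17.2657 $


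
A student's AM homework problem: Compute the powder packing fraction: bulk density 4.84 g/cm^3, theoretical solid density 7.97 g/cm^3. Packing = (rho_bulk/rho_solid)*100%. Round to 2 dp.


Packing = (4.84/7.97)*100 = 60.73 %


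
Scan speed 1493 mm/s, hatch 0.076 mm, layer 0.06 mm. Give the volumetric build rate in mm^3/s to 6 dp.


Rate = 1493 * 0.076 * 0.06 = 6.80808 mm^3/s


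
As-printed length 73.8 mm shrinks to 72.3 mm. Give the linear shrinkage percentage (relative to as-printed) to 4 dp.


Shrinkage = ((73.8-72.3)/73.8)*100 = 2.0325 %


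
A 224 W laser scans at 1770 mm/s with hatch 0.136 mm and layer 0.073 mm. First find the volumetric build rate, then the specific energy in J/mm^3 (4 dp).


Build rate = 1770 * 0.136 * 0.073 = 17.57256 mm^3/s
SE = 224 / 17.57256 = 12.7471 J/mm^3


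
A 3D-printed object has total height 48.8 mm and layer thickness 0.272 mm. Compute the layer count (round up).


Layers = ceil(48.8/0.272) = 180


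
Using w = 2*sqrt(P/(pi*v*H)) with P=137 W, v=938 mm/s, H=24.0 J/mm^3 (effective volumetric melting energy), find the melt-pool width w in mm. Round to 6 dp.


w = 2*sqrt(137/(pi*938*24.0)) = 0.088025 mm


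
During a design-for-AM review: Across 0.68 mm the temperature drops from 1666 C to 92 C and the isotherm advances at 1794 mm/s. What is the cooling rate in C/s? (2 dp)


G = (1666-92)/0.68 = 2314.70588235 C/mm
CR = 2314.70588235 * 1794 = 4152582.35 C/s


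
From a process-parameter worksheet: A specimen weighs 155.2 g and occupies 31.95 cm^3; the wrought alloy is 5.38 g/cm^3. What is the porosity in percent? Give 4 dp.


rho_part = 155.2 / 31.95 = 4.85758998 g/cm^3
Porosity = (1 - 4.85758998/5.38)*100 = 9.7102 %


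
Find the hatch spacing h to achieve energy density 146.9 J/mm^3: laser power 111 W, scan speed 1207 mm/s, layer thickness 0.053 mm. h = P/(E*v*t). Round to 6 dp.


h = 111 / (146.9*1207*0.053) = 0.011812 mm


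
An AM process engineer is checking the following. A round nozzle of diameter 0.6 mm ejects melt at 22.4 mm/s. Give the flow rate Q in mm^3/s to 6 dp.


A = pi*(0.6/2)^2 = 0.28274334 mm^2
Q = 0.28274334 * 22.4 = 6.333451 mm^3/s


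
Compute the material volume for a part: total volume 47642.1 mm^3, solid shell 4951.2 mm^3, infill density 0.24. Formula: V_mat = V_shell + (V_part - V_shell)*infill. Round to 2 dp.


V_infill = (47642.1 - 4951.2) * 0.24 = 10245.82
V_total = 4951.2 + 10245.82 = 15197.02 mm^3


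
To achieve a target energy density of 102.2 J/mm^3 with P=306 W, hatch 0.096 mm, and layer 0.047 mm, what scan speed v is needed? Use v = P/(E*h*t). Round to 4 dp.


v = 306 / (102.2*0.096*0.047) = 663.5925 mm/s


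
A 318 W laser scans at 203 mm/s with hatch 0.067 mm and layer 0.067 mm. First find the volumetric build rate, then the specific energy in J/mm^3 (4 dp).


Build rate = 203 * 0.067 * 0.067 = 0.911267 mm^3/s
SE = 318 / 0.911267 = 348.9647 J/mm^3


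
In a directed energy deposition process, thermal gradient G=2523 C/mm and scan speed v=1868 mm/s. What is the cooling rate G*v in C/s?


CR = 2523 * 1868 = 4712964 C/s


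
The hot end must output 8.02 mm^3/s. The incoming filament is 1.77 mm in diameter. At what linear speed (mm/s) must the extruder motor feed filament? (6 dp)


A = pi*(1.77/2)^2 = 2.460574
v = 8.02 / 2.460574 = 3.259402 mm/s


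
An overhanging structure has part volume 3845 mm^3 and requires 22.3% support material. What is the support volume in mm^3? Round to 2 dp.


V_support = 3845 * 0.223 = 857.44 mm^3


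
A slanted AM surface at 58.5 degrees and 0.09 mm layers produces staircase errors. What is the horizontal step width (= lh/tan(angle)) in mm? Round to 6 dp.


step = 0.09 / tan(58.5) = 0.055152 mm


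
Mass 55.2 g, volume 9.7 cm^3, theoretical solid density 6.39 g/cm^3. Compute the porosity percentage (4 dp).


rho_part = 55.2 / 9.7 = 5.69072165 g/cm^3
Porosity = (1 - 5.69072165/6.39)*100 = 10.9433 %


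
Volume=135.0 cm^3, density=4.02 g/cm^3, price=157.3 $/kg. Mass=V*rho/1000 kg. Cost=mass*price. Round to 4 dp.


Mass = 135.0*4.02/1000 = 0.5427 kg
Cost = 0.5427 * 157.3 = 85.3667 $


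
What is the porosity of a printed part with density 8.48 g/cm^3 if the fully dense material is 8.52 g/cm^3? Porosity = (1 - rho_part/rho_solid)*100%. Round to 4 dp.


Porosity = (1-8.48/8.52)*100 = 0.4695 %


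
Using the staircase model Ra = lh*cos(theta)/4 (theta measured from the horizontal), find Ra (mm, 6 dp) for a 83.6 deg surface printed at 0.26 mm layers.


Ra = 0.26 * cos(83.6) / 4 = 0.007245 mm


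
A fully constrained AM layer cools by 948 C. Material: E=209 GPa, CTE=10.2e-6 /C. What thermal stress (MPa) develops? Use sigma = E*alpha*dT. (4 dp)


sigma = 209*1000 * 10.2e-6 * 948 = 2020.9464 MPa


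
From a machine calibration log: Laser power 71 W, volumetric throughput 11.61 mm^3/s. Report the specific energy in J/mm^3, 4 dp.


SE = 71 / 11.61 = 6.1154 J/mm^3


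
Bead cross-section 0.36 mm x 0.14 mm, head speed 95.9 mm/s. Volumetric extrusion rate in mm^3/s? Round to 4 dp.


Rate = 0.36 * 0.14 * 95.9 = 4.8334 mm^3/s


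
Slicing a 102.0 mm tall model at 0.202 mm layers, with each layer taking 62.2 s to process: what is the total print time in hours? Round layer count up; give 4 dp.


Layers = ceil(102.0/0.202) = 505
t = 505 * 62.2 / 3600 = 8.7253 hrs


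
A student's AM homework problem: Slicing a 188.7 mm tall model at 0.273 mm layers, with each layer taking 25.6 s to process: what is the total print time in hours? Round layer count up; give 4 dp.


Layers = ceil(188.7/0.273) = 692
t = 692 * 25.6 / 3600 = 4.9209 hrs


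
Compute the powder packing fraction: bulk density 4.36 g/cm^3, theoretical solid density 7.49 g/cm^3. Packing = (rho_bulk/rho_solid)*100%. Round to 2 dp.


Packing = (4.36/7.49)*100 = 58.21 %


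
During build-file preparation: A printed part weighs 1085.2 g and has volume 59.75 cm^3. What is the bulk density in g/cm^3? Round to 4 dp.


rho = 1085.2 / 59.75 = 18.1623 g/cm^3


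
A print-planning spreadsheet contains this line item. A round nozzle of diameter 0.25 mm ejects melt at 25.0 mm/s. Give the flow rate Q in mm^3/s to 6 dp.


A = pi*(0.25/2)^2 = 0.04908739 mm^2
Q = 0.04908739 * 25.0 = 1.227185 mm^3/s


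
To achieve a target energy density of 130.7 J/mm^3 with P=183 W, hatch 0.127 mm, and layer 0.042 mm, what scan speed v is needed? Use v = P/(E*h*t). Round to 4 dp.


v = 183 / (130.7*0.127*0.042) = 262.4959 mm/s


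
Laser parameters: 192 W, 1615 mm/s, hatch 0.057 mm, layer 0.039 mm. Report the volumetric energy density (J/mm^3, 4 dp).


E = 192 / (1615*0.057*0.039) = 53.4797 J/mm^3


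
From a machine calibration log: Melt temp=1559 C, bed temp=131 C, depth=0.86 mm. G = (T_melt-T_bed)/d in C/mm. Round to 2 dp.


G = (1559-131)/0.86 = 1660.47 C/mm


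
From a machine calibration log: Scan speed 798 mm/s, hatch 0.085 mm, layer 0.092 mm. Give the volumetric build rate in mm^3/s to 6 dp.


Rate = 798 * 0.085 * 0.092 = 6.24036 mm^3/s


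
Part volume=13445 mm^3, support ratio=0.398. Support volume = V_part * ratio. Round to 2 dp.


V_support = 13445 * 0.398 = 5351.11 mm^3


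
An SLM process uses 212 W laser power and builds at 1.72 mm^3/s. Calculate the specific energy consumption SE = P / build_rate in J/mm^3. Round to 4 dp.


SE = 212 / 1.72 = 123.2558 J/mm^3


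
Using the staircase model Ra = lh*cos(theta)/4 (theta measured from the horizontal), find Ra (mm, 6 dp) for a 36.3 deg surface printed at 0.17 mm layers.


Ra = 0.17 * cos(36.3) / 4 = 0.034252 mm


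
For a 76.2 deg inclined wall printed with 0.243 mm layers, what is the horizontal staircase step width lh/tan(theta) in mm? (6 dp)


step = 0.243 / tan(76.2) = 0.059687 mm


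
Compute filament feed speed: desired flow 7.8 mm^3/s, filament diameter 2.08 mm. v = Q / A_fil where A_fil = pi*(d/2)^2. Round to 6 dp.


A = pi*(2.08/2)^2 = 3.397947
v = 7.8 / 3.397947 = 2.295504 mm/s


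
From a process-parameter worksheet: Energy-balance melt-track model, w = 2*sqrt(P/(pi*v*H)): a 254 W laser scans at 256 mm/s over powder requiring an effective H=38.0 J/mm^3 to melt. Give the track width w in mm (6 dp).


w = 2*sqrt(254/(pi*256*38.0)) = 0.182331 mm


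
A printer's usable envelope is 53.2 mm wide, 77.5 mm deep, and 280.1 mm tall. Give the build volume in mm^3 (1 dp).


V = 53.2 * 77.5 * 280.1 = 1154852.3 mm^3


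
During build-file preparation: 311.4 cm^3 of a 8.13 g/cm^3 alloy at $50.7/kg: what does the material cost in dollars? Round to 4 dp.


Mass = 311.4*8.13/1000 = 2.531682 kg
Cost = 2.531682 * 50.7 = 128.3563 $


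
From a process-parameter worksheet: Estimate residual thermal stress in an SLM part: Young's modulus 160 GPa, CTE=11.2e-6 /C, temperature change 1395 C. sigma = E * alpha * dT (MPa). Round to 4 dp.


sigma = 160*1000 * 11.2e-6 * 1395 = 2499.84 MPa


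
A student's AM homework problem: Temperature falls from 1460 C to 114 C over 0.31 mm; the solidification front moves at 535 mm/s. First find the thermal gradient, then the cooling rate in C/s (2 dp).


G = (1460-114)/0.31 = 4341.93548387 C/mm
CR = 4341.93548387 * 535 = 2322935.48 C/s


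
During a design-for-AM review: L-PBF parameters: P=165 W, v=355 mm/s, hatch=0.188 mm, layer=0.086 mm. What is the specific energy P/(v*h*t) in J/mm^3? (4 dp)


Build rate = 355 * 0.188 * 0.086 = 5.73964 mm^3/s
SE = 165 / 5.73964 = 28.7474 J/mm^3


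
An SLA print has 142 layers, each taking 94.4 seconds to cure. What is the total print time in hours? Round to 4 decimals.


t = 142 * 94.4 / 3600 = 3.7236 hrs


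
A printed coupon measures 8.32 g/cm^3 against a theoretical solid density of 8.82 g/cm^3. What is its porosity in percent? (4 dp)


Porosity = (1-8.32/8.82)*100 = 5.6689 %


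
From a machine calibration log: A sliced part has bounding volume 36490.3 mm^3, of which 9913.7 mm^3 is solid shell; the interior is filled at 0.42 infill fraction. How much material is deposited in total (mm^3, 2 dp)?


V_infill = (36490.3 - 9913.7) * 0.42 = 11162.17
V_total = 9913.7 + 11162.17 = 21075.87 mm^3


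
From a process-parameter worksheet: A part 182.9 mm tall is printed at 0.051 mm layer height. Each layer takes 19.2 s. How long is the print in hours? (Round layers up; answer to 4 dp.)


Layers = ceil(182.9/0.051) = 3587
t = 3587 * 19.2 / 3600 = 19.1307 hrs


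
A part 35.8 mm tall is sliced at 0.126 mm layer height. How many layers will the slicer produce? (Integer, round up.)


Layers = ceil(35.8/0.126) = 285


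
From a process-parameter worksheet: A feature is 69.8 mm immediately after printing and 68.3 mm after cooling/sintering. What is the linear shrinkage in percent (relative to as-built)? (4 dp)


Shrinkage = ((69.8-68.3)/69.8)*100 = 2.149 %


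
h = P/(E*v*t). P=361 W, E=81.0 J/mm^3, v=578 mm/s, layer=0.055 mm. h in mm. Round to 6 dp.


h = 361 / (81.0*578*0.055) = 0.140195 mm


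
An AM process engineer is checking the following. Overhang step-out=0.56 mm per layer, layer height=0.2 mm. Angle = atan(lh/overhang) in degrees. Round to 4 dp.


angle = atan(0.2/0.56) = 19.6538 degrees


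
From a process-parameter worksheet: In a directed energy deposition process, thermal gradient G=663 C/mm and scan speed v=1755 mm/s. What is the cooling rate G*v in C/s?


CR = 663 * 1755 = 1163565 C/s


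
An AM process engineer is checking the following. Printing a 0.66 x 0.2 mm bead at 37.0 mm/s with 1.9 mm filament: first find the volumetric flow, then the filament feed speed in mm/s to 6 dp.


Q = 0.66 * 0.2 * 37.0 = 4.884 mm^3/s
A_fil = pi*(1.9/2)^2 = 2.83528737 mm^2
v_feed = 4.884 / 2.83528737 = 1.722577 mm/s


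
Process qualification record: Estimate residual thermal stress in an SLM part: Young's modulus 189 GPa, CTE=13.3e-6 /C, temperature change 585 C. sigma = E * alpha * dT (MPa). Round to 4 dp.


sigma = 189*1000 * 13.3e-6 * 585 = 1470.5145 MPa


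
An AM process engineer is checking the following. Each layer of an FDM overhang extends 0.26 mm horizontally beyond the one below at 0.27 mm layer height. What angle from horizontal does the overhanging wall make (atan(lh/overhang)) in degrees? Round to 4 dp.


angle = atan(0.27/0.26) = 46.0809 degrees


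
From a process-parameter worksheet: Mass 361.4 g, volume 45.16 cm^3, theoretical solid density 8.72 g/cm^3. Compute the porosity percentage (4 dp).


rho_part = 361.4 / 45.16 = 8.00265722 g/cm^3
Porosity = (1 - 8.00265722/8.72)*100 = 8.2264 %


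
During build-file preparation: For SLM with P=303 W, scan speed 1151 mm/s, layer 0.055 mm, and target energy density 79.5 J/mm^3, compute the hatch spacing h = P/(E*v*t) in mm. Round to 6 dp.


h = 303 / (79.5*1151*0.055) = 0.060206 mm


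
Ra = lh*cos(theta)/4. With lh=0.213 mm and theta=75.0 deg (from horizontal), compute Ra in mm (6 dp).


Ra = 0.213 * cos(75.0) / 4 = 0.013782 mm


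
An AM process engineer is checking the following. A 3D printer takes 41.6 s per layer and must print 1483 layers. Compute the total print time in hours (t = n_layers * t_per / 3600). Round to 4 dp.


t = 1483 * 41.6 / 3600 = 17.1369 hrs


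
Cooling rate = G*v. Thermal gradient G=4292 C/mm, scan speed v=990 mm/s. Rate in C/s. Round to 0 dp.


CR = 4292 * 990 = 4249080 C/s


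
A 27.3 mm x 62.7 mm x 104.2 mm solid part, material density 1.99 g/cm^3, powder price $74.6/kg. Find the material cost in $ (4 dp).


V = 27.3 * 62.7 * 104.2 = 178360.182 mm^3 = 178.360182 cm^3
Mass = 178.360182 * 1.99 / 1000 = 0.35493676 kg
Cost = 0.35493676 * 74.6 = 26.4783 $


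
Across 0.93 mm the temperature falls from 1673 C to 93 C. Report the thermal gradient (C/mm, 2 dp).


G = (1673-93)/0.93 = 1698.92 C/mm


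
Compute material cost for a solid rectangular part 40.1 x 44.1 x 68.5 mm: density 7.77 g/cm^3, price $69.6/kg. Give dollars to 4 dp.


V = 40.1 * 44.1 * 68.5 = 121136.085 mm^3 = 121.136085 cm^3
Mass = 121.136085 * 7.77 / 1000 = 0.94122738 kg
Cost = 0.94122738 * 69.6 = 65.5094 $


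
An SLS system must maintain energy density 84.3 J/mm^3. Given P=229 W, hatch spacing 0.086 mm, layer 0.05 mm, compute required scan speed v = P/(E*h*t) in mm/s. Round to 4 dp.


v = 229 / (84.3*0.086*0.05) = 631.7416 mm/s


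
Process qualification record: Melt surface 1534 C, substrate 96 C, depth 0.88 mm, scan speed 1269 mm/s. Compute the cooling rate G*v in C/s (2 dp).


G = (1534-96)/0.88 = 1634.09090909 C/mm
CR = 1634.09090909 * 1269 = 2073661.36 C/s


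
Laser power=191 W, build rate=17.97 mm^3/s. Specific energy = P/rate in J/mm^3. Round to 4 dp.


SE = 191 / 17.97 = 10.6288 J/mm^3


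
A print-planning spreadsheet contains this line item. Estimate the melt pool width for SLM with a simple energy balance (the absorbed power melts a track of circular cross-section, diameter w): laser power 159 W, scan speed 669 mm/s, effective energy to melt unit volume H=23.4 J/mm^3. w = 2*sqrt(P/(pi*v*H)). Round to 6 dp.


w = 2*sqrt(159/(pi*669*23.4)) = 0.113719 mm


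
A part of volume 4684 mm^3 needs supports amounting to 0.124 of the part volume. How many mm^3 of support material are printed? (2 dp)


V_support = 4684 * 0.124 = 580.82 mm^3


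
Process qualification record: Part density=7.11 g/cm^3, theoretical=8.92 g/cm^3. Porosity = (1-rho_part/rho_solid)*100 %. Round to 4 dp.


Porosity = (1-7.11/8.92)*100 = 20.2915 %


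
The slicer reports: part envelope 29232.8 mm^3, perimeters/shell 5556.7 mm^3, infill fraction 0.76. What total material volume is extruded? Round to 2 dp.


V_infill = (29232.8 - 5556.7) * 0.76 = 17993.84
V_total = 5556.7 + 17993.84 = 23550.54 mm^3


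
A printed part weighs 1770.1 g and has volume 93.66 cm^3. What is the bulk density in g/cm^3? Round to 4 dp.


rho = 1770.1 / 93.66 = 18.8992 g/cm^3


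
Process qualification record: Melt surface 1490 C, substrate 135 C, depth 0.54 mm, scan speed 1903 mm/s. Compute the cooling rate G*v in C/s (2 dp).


G = (1490-135)/0.54 = 2509.25925926 C/mm
CR = 2509.25925926 * 1903 = 4775120.37 C/s


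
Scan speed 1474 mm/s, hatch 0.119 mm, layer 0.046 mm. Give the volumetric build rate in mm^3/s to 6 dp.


Rate = 1474 * 0.119 * 0.046 = 8.068676 mm^3/s


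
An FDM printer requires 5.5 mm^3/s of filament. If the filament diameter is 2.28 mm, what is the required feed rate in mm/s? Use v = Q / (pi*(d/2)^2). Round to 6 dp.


A = pi*(2.28/2)^2 = 4.082814
v = 5.5 / 4.082814 = 1.34711 mm/s


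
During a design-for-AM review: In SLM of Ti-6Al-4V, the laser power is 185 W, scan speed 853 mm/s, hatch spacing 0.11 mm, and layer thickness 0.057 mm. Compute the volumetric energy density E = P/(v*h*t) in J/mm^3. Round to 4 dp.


E = 185 / (853*0.11*0.057) = 34.5904 J/mm^3


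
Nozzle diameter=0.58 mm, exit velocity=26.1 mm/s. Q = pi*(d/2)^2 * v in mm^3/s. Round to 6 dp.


A = pi*(0.58/2)^2 = 0.26420794 mm^2
Q = 0.26420794 * 26.1 = 6.895827 mm^3/s


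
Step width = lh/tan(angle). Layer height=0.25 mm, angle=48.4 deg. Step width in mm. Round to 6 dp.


step = 0.25 / tan(48.4) = 0.22196 mm


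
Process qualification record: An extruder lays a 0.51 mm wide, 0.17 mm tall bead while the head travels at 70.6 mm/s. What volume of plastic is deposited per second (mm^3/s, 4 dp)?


Rate = 0.51 * 0.17 * 70.6 = 6.121 mm^3/s


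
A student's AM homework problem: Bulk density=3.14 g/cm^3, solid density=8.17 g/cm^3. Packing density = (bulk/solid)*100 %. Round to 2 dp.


Packing = (3.14/8.17)*100 = 38.43 %


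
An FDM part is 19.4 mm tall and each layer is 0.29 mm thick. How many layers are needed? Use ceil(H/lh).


Layers = ceil(19.4/0.29) = 67


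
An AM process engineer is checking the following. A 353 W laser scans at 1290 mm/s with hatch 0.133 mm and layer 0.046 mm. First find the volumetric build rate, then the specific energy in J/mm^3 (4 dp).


Build rate = 1290 * 0.133 * 0.046 = 7.89222 mm^3/s
SE = 353 / 7.89222 = 44.7276 J/mm^3


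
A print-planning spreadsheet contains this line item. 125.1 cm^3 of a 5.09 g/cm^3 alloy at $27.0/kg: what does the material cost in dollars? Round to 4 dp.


Mass = 125.1*5.09/1000 = 0.636759 kg
Cost = 0.636759 * 27.0 = 17.1925 $


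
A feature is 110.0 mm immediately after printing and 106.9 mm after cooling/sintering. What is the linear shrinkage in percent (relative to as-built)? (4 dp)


Shrinkage = ((110.0-106.9)/110.0)*100 = 2.8182 %


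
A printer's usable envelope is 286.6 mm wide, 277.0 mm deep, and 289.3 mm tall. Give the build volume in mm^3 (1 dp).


V = 286.6 * 277.0 * 289.3 = 22967006.3 mm^3


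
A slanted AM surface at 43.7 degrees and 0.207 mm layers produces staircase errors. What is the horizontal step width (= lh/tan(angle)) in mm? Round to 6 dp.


step = 0.207 / tan(43.7) = 0.216613 mm


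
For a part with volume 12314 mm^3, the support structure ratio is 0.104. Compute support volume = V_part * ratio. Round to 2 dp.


V_support = 12314 * 0.104 = 1280.66 mm^3


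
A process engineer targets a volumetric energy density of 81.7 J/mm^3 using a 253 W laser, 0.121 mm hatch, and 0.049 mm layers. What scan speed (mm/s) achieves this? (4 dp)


v = 253 / (81.7*0.121*0.049) = 522.2964 mm/s


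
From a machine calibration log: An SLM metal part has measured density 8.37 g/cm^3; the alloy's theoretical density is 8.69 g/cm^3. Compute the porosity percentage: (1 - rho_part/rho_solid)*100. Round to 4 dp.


Porosity = (1-8.37/8.69)*100 = 3.6824 %


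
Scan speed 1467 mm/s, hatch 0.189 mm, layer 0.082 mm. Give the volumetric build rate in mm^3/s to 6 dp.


Rate = 1467 * 0.189 * 0.082 = 22.735566 mm^3/s


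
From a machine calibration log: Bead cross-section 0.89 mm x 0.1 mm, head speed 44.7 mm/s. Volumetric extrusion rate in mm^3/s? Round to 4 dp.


Rate = 0.89 * 0.1 * 44.7 = 3.9783 mm^3/s


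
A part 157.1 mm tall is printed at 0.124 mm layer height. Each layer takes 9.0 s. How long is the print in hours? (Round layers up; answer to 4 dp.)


Layers = ceil(157.1/0.124) = 1267
t = 1267 * 9.0 / 3600 = 3.1675 hrs


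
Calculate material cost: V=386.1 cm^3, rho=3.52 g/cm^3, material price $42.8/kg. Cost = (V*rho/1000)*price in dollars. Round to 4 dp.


Mass = 386.1*3.52/1000 = 1.359072 kg
Cost = 1.359072 * 42.8 = 58.1683 $


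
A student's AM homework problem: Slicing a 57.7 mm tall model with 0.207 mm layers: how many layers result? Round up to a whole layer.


Layers = ceil(57.7/0.207) = 279


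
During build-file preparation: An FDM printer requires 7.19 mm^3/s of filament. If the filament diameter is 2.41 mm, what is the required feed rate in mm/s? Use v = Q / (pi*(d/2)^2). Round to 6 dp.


A = pi*(2.41/2)^2 = 4.561671
v = 7.19 / 4.561671 = 1.576177 mm/s


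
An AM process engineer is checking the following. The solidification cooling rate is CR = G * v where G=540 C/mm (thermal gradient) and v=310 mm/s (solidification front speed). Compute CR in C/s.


CR = 540 * 310 = 167400 C/s


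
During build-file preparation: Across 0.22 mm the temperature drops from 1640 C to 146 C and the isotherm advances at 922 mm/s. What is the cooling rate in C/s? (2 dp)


G = (1640-146)/0.22 = 6790.90909091 C/mm
CR = 6790.90909091 * 922 = 6261218.18 C/s


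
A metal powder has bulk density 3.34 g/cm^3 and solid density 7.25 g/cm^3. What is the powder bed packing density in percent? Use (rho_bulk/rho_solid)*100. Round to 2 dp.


Packing = (3.34/7.25)*100 = 46.07 %


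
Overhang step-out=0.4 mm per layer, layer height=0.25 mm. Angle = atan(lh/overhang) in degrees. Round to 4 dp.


angle = atan(0.25/0.4) = 32.0054 degrees


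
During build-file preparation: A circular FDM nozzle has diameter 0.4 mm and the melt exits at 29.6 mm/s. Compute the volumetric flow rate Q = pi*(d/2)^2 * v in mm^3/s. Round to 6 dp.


A = pi*(0.4/2)^2 = 0.12566371 mm^2
Q = 0.12566371 * 29.6 = 3.719646 mm^3/s


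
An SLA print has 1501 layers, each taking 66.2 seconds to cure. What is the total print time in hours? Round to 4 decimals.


t = 1501 * 66.2 / 3600 = 27.6017 hrs


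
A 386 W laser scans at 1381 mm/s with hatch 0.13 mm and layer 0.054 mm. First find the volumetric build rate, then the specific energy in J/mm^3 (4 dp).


Build rate = 1381 * 0.13 * 0.054 = 9.69462 mm^3/s
SE = 386 / 9.69462 = 39.8159 J/mm^3


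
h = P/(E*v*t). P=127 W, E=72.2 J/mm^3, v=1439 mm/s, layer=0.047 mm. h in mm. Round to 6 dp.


h = 127 / (72.2*1439*0.047) = 0.026008 mm


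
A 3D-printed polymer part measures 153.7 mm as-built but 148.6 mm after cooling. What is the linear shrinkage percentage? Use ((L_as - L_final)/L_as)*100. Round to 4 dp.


Shrinkage = ((153.7-148.6)/153.7)*100 = 3.3182 %


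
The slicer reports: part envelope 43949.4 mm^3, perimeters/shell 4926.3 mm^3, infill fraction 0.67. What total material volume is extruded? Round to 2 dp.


V_infill = (43949.4 - 4926.3) * 0.67 = 26145.48
V_total = 4926.3 + 26145.48 = 31071.78 mm^3


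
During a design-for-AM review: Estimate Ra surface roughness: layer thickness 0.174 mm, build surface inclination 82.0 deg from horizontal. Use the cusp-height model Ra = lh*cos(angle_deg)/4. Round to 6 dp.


Ra = 0.174 * cos(82.0) / 4 = 0.006054 mm


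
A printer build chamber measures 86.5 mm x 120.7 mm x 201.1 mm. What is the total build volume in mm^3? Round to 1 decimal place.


V = 86.5 * 120.7 * 201.1 = 2099594.6 mm^3


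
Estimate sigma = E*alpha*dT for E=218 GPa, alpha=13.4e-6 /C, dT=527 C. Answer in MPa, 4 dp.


sigma = 218*1000 * 13.4e-6 * 527 = 1539.4724 MPa


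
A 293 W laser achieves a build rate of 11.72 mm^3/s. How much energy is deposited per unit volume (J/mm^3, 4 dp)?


SE = 293 / 11.72 = 25.0 J/mm^3


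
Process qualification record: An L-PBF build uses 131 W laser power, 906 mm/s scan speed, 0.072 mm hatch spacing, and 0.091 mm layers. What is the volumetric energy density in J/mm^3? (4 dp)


E = 131 / (906*0.072*0.091) = 22.0683 J/mm^3


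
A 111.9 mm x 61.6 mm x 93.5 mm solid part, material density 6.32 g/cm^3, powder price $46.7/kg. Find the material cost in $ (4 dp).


V = 111.9 * 61.6 * 93.5 = 644499.24 mm^3 = 644.49924 cm^3
Mass = 644.49924 * 6.32 / 1000 = 4.0732352 kg
Cost = 4.0732352 * 46.7 = 190.2201 $


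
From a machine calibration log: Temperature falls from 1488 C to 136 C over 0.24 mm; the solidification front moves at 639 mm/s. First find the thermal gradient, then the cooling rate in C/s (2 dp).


G = (1488-136)/0.24 = 5633.33333333 C/mm
CR = 5633.33333333 * 639 = 3599700.0 C/s


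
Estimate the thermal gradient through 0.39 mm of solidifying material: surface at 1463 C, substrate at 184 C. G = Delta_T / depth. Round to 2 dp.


G = (1463-184)/0.39 = 3279.49 C/mm


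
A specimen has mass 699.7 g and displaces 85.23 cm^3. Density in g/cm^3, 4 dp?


rho = 699.7 / 85.23 = 8.2096 g/cm^3


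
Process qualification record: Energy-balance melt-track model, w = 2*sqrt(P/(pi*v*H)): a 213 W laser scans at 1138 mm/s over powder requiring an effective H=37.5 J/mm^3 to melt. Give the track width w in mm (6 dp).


w = 2*sqrt(213/(pi*1138*37.5)) = 0.079718 mm


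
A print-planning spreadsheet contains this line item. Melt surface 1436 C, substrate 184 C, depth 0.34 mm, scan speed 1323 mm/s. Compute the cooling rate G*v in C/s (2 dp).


G = (1436-184)/0.34 = 3682.35294118 C/mm
CR = 3682.35294118 * 1323 = 4871752.94 C/s


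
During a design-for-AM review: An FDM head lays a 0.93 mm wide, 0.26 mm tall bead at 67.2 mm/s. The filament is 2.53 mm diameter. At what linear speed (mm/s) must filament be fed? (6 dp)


Q = 0.93 * 0.26 * 67.2 = 16.24896 mm^3/s
A_fil = pi*(2.53/2)^2 = 5.0272551 mm^2
v_feed = 16.24896 / 5.0272551 = 3.232173 mm/s


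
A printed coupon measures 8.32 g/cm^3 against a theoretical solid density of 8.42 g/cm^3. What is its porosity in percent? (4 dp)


Porosity = (1-8.32/8.42)*100 = 1.1876 %


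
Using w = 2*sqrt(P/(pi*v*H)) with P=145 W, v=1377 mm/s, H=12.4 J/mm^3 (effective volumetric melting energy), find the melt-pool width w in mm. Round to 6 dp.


w = 2*sqrt(145/(pi*1377*12.4)) = 0.103983 mm


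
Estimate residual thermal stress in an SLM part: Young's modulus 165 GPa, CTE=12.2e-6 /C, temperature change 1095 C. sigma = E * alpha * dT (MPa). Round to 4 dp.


sigma = 165*1000 * 12.2e-6 * 1095 = 2204.235 MPa


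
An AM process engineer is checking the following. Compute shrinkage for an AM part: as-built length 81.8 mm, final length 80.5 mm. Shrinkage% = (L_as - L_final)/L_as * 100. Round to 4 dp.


Shrinkage = ((81.8-80.5)/81.8)*100 = 1.5892 %


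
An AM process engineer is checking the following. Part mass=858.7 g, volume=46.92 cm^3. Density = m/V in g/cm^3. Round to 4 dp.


rho = 858.7 / 46.92 = 18.3014 g/cm^3


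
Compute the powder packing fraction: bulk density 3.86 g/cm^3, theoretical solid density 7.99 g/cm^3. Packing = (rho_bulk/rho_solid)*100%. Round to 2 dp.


Packing = (3.86/7.99)*100 = 48.31 %


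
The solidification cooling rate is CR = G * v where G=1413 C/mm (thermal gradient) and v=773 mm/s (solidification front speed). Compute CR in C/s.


CR = 1413 * 773 = 1092249 C/s


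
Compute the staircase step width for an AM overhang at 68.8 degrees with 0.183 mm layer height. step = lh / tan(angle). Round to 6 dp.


step = 0.183 / tan(68.8) = 0.070981 mm


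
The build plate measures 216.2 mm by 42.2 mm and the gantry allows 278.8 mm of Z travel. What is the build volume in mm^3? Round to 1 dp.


V = 216.2 * 42.2 * 278.8 = 2543670.8 mm^3


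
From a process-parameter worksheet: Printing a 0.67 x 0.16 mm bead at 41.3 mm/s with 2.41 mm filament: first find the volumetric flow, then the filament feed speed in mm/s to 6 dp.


Q = 0.67 * 0.16 * 41.3 = 4.42736 mm^3/s
A_fil = pi*(2.41/2)^2 = 4.56167107 mm^2
v_feed = 4.42736 / 4.56167107 = 0.970557 mm/s


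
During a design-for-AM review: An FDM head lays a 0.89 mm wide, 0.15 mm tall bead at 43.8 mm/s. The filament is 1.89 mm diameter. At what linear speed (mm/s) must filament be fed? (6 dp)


Q = 0.89 * 0.15 * 43.8 = 5.8473 mm^3/s
A_fil = pi*(1.89/2)^2 = 2.80552078 mm^2
v_feed = 5.8473 / 2.80552078 = 2.084212 mm/s


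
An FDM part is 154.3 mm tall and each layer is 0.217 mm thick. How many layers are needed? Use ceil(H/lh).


Layers = ceil(154.3/0.217) = 712


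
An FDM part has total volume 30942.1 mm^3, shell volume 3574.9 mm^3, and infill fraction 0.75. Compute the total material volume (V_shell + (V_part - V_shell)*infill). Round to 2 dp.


V_infill = (30942.1 - 3574.9) * 0.75 = 20525.4
V_total = 3574.9 + 20525.4 = 24100.3 mm^3


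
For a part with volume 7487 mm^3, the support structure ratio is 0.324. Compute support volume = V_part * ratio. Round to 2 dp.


V_support = 7487 * 0.324 = 2425.79 mm^3


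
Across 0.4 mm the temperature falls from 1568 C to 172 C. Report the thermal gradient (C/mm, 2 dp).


G = (1568-172)/0.4 = 3490.0 C/mm


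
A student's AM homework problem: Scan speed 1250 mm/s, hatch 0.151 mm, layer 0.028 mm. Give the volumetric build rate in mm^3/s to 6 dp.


Rate = 1250 * 0.151 * 0.028 = 5.285 mm^3/s


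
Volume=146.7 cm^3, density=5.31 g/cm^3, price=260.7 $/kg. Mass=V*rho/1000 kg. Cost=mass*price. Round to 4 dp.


Mass = 146.7*5.31/1000 = 0.778977 kg
Cost = 0.778977 * 260.7 = 203.0793 $


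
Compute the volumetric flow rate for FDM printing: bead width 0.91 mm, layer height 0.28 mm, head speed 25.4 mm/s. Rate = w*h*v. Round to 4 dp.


Rate = 0.91 * 0.28 * 25.4 = 6.4719 mm^3/s


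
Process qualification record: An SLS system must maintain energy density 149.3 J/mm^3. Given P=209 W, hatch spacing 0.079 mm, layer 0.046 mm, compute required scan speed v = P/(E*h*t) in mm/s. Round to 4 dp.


v = 209 / (149.3*0.079*0.046) = 385.2136 mm/s


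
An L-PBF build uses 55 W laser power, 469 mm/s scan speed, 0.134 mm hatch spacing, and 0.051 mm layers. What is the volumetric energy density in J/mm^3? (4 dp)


E = 55 / (469*0.134*0.051) = 17.1599 J/mm^3


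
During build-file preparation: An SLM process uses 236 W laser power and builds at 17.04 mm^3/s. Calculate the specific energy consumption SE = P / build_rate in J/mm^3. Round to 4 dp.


SE = 236 / 17.04 = 13.8498 J/mm^3


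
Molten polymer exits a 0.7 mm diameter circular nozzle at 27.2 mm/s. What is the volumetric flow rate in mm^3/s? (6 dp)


A = pi*(0.7/2)^2 = 0.3848451 mm^2
Q = 0.3848451 * 27.2 = 10.467787 mm^3/s


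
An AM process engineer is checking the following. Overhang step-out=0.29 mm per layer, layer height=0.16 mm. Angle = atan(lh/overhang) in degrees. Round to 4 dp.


angle = atan(0.16/0.29) = 28.8866 degrees


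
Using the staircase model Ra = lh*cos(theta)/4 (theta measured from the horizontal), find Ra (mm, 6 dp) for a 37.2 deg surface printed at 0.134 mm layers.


Ra = 0.134 * cos(37.2) / 4 = 0.026684 mm


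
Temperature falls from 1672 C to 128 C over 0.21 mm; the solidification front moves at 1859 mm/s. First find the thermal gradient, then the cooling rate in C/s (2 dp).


G = (1672-128)/0.21 = 7352.38095238 C/mm
CR = 7352.38095238 * 1859 = 13668076.19 C/s


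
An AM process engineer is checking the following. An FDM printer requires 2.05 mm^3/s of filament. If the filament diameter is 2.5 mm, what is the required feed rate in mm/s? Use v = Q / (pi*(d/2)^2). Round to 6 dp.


A = pi*(2.5/2)^2 = 4.908739
v = 2.05 / 4.908739 = 0.417623 mm/s


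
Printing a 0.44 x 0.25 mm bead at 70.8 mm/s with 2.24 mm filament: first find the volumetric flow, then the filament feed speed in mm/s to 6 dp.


Q = 0.44 * 0.25 * 70.8 = 7.788 mm^3/s
A_fil = pi*(2.24/2)^2 = 3.94081382 mm^2
v_feed = 7.788 / 3.94081382 = 1.976242 mm/s


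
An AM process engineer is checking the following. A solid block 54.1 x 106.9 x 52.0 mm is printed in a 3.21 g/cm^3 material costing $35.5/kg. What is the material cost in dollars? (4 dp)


V = 54.1 * 106.9 * 52.0 = 300731.08 mm^3 = 300.73108 cm^3
Mass = 300.73108 * 3.21 / 1000 = 0.96534677 kg
Cost = 0.96534677 * 35.5 = 34.2698 $


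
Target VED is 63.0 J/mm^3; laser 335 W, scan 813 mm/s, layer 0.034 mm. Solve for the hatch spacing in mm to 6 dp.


h = 335 / (63.0*813*0.034) = 0.192369 mm


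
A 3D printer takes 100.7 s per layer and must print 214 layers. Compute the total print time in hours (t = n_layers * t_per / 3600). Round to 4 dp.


t = 214 * 100.7 / 3600 = 5.9861 hrs


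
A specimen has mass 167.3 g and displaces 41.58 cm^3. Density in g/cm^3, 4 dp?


rho = 167.3 / 41.58 = 4.0236 g/cm^3


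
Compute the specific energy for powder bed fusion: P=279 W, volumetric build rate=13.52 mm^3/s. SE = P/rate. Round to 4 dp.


SE = 279 / 13.52 = 20.6361 J/mm^3


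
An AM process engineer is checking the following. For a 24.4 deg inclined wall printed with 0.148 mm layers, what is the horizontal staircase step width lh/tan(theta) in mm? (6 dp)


step = 0.148 / tan(24.4) = 0.326264 mm


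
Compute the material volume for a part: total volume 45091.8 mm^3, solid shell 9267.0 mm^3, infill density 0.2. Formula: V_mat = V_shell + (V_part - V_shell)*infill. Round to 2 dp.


V_infill = (45091.8 - 9267.0) * 0.2 = 7164.96
V_total = 9267.0 + 7164.96 = 16431.96 mm^3


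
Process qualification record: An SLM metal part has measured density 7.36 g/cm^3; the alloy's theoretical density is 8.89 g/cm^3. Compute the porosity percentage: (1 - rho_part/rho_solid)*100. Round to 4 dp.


Porosity = (1-7.36/8.89)*100 = 17.2103 %


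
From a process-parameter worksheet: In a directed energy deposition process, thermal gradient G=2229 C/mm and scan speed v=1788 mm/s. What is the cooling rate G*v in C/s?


CR = 2229 * 1788 = 3985452 C/s


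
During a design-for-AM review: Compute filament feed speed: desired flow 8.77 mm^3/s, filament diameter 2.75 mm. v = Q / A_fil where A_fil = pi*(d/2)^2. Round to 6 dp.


A = pi*(2.75/2)^2 = 5.939574
v = 8.77 / 5.939574 = 1.476537 mm/s


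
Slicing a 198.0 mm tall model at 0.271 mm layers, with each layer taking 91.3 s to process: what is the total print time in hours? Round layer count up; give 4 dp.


Layers = ceil(198.0/0.271) = 731
t = 731 * 91.3 / 3600 = 18.539 hrs


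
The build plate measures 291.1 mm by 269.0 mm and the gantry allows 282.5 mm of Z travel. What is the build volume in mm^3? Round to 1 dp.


V = 291.1 * 269.0 * 282.5 = 22121416.8 mm^3


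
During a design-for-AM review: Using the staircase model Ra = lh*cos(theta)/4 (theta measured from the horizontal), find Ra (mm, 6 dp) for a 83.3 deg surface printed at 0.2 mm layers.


Ra = 0.2 * cos(83.3) / 4 = 0.005834 mm


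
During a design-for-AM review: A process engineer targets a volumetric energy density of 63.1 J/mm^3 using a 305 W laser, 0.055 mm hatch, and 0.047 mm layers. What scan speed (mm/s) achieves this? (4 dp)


v = 305 / (63.1*0.055*0.047) = 1869.8636 mm/s


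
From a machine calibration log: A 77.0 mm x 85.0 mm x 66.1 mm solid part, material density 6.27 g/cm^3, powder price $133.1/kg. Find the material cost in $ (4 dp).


V = 77.0 * 85.0 * 66.1 = 432624.5 mm^3 = 432.6245 cm^3
Mass = 432.6245 * 6.27 / 1000 = 2.71255562 kg
Cost = 2.71255562 * 133.1 = 361.0412 $


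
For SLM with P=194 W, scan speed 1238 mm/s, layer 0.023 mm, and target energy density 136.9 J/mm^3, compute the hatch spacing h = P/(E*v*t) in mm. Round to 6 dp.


h = 194 / (136.9*1238*0.023) = 0.049768 mm


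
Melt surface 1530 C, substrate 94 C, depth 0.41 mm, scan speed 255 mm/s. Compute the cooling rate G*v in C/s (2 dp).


G = (1530-94)/0.41 = 3502.43902439 C/mm
CR = 3502.43902439 * 255 = 893121.95 C/s


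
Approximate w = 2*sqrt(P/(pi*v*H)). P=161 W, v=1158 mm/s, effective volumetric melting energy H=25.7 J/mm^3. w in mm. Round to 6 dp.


w = 2*sqrt(161/(pi*1158*25.7)) = 0.082994 mm


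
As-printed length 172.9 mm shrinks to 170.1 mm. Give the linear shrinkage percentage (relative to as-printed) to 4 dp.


Shrinkage = ((172.9-170.1)/172.9)*100 = 1.6194 %


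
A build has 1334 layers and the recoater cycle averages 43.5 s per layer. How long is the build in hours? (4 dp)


t = 1334 * 43.5 / 3600 = 16.1192 hrs


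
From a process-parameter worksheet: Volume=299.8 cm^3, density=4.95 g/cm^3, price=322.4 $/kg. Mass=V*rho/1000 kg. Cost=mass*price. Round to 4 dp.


Mass = 299.8*4.95/1000 = 1.48401 kg
Cost = 1.48401 * 322.4 = 478.4448 $


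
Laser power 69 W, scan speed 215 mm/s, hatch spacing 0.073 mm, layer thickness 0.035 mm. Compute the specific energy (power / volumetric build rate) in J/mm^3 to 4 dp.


Build rate = 215 * 0.073 * 0.035 = 0.549325 mm^3/s
SE = 69 / 0.549325 = 125.6087 J/mm^3


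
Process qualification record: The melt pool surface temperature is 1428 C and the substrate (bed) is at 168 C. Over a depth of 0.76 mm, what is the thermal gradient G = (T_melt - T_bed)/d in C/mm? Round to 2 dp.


G = (1428-168)/0.76 = 1657.89 C/mm


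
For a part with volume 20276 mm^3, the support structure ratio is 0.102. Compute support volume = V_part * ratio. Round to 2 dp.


V_support = 20276 * 0.102 = 2068.15 mm^3


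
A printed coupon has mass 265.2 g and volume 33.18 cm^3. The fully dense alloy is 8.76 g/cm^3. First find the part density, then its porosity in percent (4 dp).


rho_part = 265.2 / 33.18 = 7.99276673 g/cm^3
Porosity = (1 - 7.99276673/8.76)*100 = 8.7584 %


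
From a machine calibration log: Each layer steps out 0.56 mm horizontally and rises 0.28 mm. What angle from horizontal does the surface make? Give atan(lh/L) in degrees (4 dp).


angle = atan(0.28/0.56) = 26.5651 degrees


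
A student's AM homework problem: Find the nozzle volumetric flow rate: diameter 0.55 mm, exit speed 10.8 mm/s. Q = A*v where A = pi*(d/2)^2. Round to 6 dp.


A = pi*(0.55/2)^2 = 0.23758294 mm^2
Q = 0.23758294 * 10.8 = 2.565896 mm^3/s


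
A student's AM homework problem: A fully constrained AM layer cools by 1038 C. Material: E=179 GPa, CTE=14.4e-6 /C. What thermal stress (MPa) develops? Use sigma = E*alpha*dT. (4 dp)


sigma = 179*1000 * 14.4e-6 * 1038 = 2675.5488 MPa
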